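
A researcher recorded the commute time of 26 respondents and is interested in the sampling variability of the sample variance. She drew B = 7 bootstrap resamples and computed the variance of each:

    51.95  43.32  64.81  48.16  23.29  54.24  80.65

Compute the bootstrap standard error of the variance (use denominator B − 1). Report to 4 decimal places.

Bootstrap SE is the standard deviation of the 7 replicate variances.
Mean of replicates: (51.95 + 43.32 + 64.81 + 48.16 + 23.29 + 54.24 + 80.65) / 7 = 366.42000 / 7 = 52.34571
Sum of squared deviations: (−0.39571)² + (−9.02571)² + (+12.46429)² + (−4.18571)² + (−29.05571)² + (+1.89429)² + (+28.30429)² = 1903.45417
Variance = 1903.45417 / 6 = 317.24236
SE* = √317.24236

SE* = 17.8113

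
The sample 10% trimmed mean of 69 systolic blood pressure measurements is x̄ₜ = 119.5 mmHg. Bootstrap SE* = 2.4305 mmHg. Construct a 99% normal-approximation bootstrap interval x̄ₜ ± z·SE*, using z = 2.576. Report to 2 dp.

Margin = 2.576 × 2.4305 = 6.261
Interval: 119.5 ± 6.261

(113.24, 125.76)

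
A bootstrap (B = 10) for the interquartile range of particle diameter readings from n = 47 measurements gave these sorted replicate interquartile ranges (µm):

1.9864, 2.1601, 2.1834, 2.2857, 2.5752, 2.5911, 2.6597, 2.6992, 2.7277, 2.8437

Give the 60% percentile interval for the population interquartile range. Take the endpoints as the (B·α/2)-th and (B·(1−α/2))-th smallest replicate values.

α = 0.40; lower rank = 10 × 0.200 = 2; upper rank = 10 × 0.800 = 8.
The 2nd smallest replicate is 2.1601; the 8th is 2.6992.

(2.1601, 2.6992)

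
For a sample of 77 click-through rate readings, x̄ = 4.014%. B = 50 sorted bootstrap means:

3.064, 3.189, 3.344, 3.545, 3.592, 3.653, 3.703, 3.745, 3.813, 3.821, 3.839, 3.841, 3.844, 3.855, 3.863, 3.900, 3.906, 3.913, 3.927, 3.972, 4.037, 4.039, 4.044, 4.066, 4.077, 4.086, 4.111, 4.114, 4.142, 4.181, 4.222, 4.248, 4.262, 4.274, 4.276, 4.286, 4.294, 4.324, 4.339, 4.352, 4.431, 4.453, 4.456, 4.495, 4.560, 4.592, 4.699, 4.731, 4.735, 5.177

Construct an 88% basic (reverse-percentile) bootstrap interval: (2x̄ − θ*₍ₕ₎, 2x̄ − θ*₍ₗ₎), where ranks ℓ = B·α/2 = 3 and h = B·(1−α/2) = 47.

(3.329, 4.684)

Percentile endpoints at ranks 3 and 47: θ*₍3₎ = 3.344, θ*₍47₎ = 4.699.
Basic interval reflects these around x̄:
  lower = 2 × 4.014 − 4.699 = 3.329
  upper = 2 × 4.014 − 3.344 = 4.684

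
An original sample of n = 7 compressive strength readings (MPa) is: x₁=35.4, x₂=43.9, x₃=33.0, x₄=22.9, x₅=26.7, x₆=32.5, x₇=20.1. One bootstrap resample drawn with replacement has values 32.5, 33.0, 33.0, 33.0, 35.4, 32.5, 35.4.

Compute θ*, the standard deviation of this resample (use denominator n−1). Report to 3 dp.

Mean = 33.5429; sum of squared deviations = 9.9571
s² = 9.9571 / 6 = 1.6595
s = √1.6595 = 1.288

θ* = 1.288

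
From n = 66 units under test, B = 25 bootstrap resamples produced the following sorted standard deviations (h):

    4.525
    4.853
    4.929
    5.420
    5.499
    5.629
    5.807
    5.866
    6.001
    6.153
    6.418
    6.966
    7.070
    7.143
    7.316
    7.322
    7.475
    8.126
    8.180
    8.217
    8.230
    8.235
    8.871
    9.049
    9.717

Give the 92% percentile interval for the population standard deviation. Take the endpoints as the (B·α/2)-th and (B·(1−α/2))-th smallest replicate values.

α = 0.08; lower rank = 25 × 0.040 = 1; upper rank = 25 × 0.960 = 24.
The 1st smallest replicate is 4.525; the 24th is 9.049.

(4.525, 9.049)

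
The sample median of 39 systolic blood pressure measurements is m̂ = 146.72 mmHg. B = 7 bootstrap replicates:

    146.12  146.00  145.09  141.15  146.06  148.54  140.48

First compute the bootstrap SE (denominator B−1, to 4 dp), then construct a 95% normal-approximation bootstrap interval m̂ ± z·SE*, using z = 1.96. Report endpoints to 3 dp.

Mean of replicates = 144.7771; sum of squared deviations = 50.8229; SE* = √(50.8229/6) = 2.9104
Margin = 1.96 × 2.9104 = 5.7044
Interval: 146.72 ± 5.7044

(141.016, 152.424)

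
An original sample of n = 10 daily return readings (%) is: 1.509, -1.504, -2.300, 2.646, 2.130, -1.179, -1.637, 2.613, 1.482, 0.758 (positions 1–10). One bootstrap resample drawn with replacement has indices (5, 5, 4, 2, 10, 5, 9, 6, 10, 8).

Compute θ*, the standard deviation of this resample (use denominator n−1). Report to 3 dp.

θ* = 1.495

Resample values: 2.130, 2.130, 2.646, -1.504, 0.758, 2.130, 1.482, -1.179, 0.758, 2.613.
Mean = 1.1964; sum of squared deviations = 20.1236
s² = 20.1236 / 9 = 2.2360
s = √2.2360 = 1.495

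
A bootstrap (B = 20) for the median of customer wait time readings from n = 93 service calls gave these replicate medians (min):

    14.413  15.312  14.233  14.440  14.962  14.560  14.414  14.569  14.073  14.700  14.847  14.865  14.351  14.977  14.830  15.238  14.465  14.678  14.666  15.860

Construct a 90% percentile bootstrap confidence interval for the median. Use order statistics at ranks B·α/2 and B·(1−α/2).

Sorted replicates: 14.073, 14.233, 14.351, 14.413, 14.414, 14.440, 14.465, 14.560, 14.569, 14.666, 14.678, 14.700, 14.830, 14.847, 14.865, 14.962, 14.977, 15.238, 15.312, 15.860
α = 0.10; lower rank = 20 × 0.050 = 1; upper rank = 20 × 0.950 = 19.
The 1st smallest replicate is 14.073; the 19th is 15.312.

(14.073, 15.312)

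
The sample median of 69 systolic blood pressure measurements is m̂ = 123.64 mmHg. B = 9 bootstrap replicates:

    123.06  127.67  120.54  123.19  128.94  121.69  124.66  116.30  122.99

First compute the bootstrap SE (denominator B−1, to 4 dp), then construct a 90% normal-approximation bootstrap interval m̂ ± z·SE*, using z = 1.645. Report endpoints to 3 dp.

Mean of replicates = 123.2267; sum of squared deviations = 112.0832; SE* = √(112.0832/8) = 3.7430
Margin = 1.645 × 3.7430 = 6.1572
Interval: 123.64 ± 6.1572

(117.483, 129.797)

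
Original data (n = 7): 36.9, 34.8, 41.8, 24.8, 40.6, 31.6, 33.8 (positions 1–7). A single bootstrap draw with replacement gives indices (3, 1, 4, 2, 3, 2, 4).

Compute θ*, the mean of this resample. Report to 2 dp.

Resample values: 41.8, 36.9, 24.8, 34.8, 41.8, 34.8, 24.8.
Mean = (41.8 + 36.9 + 24.8 + 34.8 + 41.8 + 34.8 + 24.8) / 7 = 239.70 / 7 = 34.24

θ* = 34.24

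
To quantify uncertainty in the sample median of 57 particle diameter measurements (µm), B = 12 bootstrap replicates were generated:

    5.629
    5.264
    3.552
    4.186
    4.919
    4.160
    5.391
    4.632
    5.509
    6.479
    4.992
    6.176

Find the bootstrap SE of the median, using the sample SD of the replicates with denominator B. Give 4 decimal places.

SE* = 0.8159

Bootstrap SE is the standard deviation of the 12 replicate medians.
Mean of replicates: (5.629 + 5.264 + 3.552 + 4.186 + 4.919 + 4.160 + 5.391 + 4.632 + 5.509 + 6.479 + 4.992 + 6.176) / 12 = 60.88900 / 12 = 5.07408
Sum of squared deviations: (+0.55492)² + (+0.18992)² + (−1.52208)² + (−0.88808)² + (−0.15508)² + (−0.91408)² + (+0.31692)² + (−0.44208)² + (+0.43492)² + (+1.40492)² + (−0.08208)² + (+1.10192)² = 7.98880
Variance = 7.98880 / 12 = 0.66573
SE* = √0.66573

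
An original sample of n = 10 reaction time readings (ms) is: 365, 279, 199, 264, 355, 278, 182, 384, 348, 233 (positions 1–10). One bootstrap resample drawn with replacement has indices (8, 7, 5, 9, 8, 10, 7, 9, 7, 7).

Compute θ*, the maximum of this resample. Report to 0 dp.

θ* = 384

Resample values: 384, 182, 355, 348, 384, 233, 182, 348, 182, 182.
Maximum = 384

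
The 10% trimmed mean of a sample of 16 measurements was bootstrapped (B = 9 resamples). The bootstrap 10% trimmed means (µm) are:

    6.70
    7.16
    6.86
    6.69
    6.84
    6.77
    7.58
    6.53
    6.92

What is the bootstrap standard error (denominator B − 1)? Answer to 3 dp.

Bootstrap SE is the standard deviation of the 9 replicate 10% trimmed means.
Mean of replicates: (6.70 + 7.16 + 6.86 + 6.69 + 6.84 + 6.77 + 7.58 + 6.53 + 6.92) / 9 = 62.0500 / 9 = 6.8944
Sum of squared deviations: (−0.1944)² + (+0.2656)² + (−0.0344)² + (−0.2044)² + (−0.0544)² + (−0.1244)² + (+0.6856)² + (−0.3644)² + (+0.0256)² = 0.7732
Variance = 0.7732 / 8 = 0.0967
SE* = √0.0967

SE* = 0.311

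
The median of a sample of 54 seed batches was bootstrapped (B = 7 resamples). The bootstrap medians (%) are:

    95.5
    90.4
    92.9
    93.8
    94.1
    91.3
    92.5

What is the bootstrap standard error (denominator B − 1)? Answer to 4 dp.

SE* = 1.7308

Bootstrap SE is the standard deviation of the 7 replicate medians.
Mean of replicates: (95.5 + 90.4 + 92.9 + 93.8 + 94.1 + 91.3 + 92.5) / 7 = 650.50000 / 7 = 92.92857
Sum of squared deviations: (+2.57143)² + (−2.52857)² + (−0.02857)² + (+0.87143)² + (+1.17143)² + (−1.62857)² + (−0.42857)² = 17.97429
Variance = 17.97429 / 6 = 2.99571
SE* = √2.99571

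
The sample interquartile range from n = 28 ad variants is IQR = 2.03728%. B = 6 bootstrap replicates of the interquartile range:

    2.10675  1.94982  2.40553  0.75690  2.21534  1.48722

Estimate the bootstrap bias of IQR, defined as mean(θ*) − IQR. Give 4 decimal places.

bias = −0.2170

mean(θ*) = (2.10675 + 1.94982 + 2.40553 + 0.75690 + 2.21534 + 1.48722) / 6 = 1.82026
bias = 1.82026 − 2.03728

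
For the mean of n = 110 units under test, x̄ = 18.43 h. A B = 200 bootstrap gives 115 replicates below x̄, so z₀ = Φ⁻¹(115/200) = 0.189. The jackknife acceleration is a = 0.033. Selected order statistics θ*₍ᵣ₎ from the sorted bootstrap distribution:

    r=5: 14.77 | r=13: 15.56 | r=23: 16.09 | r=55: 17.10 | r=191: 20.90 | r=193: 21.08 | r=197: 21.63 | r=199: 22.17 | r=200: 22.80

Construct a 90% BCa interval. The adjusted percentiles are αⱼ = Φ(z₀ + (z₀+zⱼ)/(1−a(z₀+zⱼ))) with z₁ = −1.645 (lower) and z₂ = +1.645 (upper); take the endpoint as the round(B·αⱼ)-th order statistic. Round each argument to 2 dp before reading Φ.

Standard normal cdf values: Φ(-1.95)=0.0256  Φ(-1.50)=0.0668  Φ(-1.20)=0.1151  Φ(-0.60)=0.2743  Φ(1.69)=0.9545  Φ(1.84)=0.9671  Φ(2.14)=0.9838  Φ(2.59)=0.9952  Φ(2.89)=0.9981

Lower: z₀ + z₁ = 0.189 + (-1.645) = -1.456; 1 − a(z₀+z₁) = 1 − (0.033)(-1.456) = 1.0480; argument = 0.189 + (-1.456)/1.0480 = -1.2002 → -1.20.
α₁ = Φ(-1.20) = 0.1151; rank = round(200 × 0.1151) = 23; θ*₍23₎ = 16.09.
Upper: z₀ + z₂ = 1.834; 1 − a(z₀+z₂) = 0.9395; argument = 2.1411 → 2.14; α₂ = 0.9838; rank = 197; θ*₍197₎ = 21.63.

(16.09, 21.63)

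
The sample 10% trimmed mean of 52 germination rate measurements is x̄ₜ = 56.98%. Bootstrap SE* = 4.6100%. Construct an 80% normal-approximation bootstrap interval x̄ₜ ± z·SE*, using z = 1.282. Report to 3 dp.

(51.070, 62.890)

Margin = 1.282 × 4.6100 = 5.9100
Interval: 56.98 ± 5.9100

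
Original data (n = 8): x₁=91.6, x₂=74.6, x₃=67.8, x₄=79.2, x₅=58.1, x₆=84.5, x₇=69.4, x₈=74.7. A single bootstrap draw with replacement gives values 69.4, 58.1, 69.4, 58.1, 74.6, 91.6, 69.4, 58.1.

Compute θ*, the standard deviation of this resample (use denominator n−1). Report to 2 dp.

θ* = 11.32

Mean = 68.5875; sum of squared deviations = 897.6687
s² = 897.6687 / 7 = 128.2384
s = √128.2384 = 11.32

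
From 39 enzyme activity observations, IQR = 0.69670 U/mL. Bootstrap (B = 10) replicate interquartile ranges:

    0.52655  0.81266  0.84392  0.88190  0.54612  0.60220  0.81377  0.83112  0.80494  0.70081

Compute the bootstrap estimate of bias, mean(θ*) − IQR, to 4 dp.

bias = +0.0397

mean(θ*) = (0.52655 + 0.81266 + 0.84392 + 0.88190 + 0.54612 + 0.60220 + 0.81377 + 0.83112 + 0.80494 + 0.70081) / 10 = 0.73640
bias = 0.73640 − 0.69670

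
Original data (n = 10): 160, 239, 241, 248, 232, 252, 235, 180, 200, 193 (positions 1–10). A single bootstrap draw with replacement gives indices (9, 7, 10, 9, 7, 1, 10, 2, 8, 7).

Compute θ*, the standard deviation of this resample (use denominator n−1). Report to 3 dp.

θ* = 27.495

Resample values: 200, 235, 193, 200, 235, 160, 193, 239, 180, 235.
Mean = 207.0000; sum of squared deviations = 6804.0000
s² = 6804.0000 / 9 = 756.0000
s = √756.0000 = 27.495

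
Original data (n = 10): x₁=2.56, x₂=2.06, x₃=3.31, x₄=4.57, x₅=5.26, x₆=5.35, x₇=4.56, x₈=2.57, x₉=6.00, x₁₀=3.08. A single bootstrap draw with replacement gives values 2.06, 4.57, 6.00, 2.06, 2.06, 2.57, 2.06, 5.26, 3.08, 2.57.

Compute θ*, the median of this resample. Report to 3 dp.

θ* = 2.570

Sorted: 2.06, 2.06, 2.06, 2.06, 2.57, 2.57, 3.08, 4.57, 5.26, 6.00
Median = average of the two middle values = 2.570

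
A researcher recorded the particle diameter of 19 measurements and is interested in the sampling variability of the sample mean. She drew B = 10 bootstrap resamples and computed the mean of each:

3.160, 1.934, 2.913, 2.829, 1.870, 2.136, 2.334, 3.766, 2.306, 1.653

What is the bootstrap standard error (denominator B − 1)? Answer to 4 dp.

Bootstrap SE is the standard deviation of the 10 replicate means.
Mean of replicates: (3.160 + 1.934 + 2.913 + 2.829 + 1.870 + 2.136 + 2.334 + 3.766 + 2.306 + 1.653) / 10 = 24.90100 / 10 = 2.49010
Sum of squared deviations: (+0.66990)² + (−0.55610)² + (+0.42290)² + (+0.33890)² + (−0.62010)² + (−0.35410)² + (−0.15610)² + (+1.27590)² + (−0.18410)² + (−0.83710)² = 3.94854
Variance = 3.94854 / 9 = 0.43873
SE* = √0.43873

SE* = 0.6624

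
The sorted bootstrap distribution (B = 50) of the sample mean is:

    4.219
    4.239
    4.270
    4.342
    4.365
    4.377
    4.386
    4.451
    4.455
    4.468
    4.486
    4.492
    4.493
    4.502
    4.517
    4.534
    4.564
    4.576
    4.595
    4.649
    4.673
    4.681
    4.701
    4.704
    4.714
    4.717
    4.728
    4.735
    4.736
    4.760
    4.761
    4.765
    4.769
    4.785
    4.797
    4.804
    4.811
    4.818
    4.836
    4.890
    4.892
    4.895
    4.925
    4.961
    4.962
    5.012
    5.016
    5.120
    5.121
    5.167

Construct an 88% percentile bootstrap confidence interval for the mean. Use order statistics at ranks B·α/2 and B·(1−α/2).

(4.270, 5.016)

α = 0.12; lower rank = 50 × 0.060 = 3; upper rank = 50 × 0.940 = 47.
The 3rd smallest replicate is 4.270; the 47th is 5.016.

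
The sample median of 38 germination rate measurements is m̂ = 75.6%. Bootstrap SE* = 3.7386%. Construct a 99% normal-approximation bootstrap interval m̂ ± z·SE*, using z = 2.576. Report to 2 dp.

(65.97, 85.23)

Margin = 2.576 × 3.7386 = 9.631
Interval: 75.6 ± 9.631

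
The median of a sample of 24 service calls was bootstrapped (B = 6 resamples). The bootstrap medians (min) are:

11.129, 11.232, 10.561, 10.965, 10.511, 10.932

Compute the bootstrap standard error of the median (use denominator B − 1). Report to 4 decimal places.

SE* = 0.2944

Bootstrap SE is the standard deviation of the 6 replicate medians.
Mean of replicates: (11.129 + 11.232 + 10.561 + 10.965 + 10.511 + 10.932) / 6 = 65.33000 / 6 = 10.88833
Sum of squared deviations: (+0.24067)² + (+0.34367)² + (−0.32733)² + (+0.07667)² + (−0.37733)² + (+0.04367)² = 0.43334
Variance = 0.43334 / 5 = 0.08667
SE* = √0.08667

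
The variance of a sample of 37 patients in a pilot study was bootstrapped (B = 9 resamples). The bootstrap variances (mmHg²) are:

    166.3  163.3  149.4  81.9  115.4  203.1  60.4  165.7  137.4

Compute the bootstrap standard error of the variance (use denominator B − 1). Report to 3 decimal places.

Bootstrap SE is the standard deviation of the 9 replicate variances.
Mean of replicates: (166.3 + 163.3 + 149.4 + 81.9 + 115.4 + 203.1 + 60.4 + 165.7 + 137.4) / 9 = 1242.9000 / 9 = 138.1000
Sum of squared deviations: (+28.2000)² + (+25.2000)² + (+11.3000)² + (−56.2000)² + (−22.7000)² + (+65.0000)² + (−77.7000)² + (+27.6000)² + (−0.7000)² = 16256.2400
Variance = 16256.2400 / 8 = 2032.0300
SE* = √2032.0300

SE* = 45.078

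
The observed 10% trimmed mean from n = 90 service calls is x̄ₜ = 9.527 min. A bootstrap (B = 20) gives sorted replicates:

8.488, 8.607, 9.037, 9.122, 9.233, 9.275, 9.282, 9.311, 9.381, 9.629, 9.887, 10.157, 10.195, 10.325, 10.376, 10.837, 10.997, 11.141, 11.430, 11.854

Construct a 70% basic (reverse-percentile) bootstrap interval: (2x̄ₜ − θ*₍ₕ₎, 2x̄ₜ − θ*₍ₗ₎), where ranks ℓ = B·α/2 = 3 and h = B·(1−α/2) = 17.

(8.057, 10.017)

Percentile endpoints at ranks 3 and 17: θ*₍3₎ = 9.037, θ*₍17₎ = 10.997.
Basic interval reflects these around x̄ₜ:
  lower = 2 × 9.527 − 10.997 = 8.057
  upper = 2 × 9.527 − 9.037 = 10.017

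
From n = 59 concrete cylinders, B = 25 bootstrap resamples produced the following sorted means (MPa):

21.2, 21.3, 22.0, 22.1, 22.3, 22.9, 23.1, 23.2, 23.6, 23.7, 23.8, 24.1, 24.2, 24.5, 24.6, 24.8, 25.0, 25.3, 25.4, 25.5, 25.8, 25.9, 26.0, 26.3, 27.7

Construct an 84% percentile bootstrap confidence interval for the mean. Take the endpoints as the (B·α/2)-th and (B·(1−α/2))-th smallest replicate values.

α = 0.16; lower rank = 25 × 0.080 = 2; upper rank = 25 × 0.920 = 23.
The 2nd smallest replicate is 21.3; the 23rd is 26.0.

(21.3, 26.0)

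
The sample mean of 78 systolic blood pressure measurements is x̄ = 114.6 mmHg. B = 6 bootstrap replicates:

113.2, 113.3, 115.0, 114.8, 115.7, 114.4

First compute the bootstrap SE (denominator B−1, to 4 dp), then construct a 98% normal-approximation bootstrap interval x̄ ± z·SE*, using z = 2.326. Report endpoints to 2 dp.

(112.31, 116.89)

Mean of replicates = 114.4000; sum of squared deviations = 4.8600; SE* = √(4.8600/5) = 0.9859
Margin = 2.326 × 0.9859 = 2.293
Interval: 114.6 ± 2.293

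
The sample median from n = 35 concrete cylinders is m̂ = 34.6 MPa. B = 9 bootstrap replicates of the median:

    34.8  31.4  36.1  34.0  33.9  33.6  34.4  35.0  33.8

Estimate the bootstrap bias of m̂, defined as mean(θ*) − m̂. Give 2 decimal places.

mean(θ*) = (34.8 + 31.4 + 36.1 + 34.0 + 33.9 + 33.6 + 34.4 + 35.0 + 33.8) / 9 = 34.111
bias = 34.111 − 34.6

bias = −0.49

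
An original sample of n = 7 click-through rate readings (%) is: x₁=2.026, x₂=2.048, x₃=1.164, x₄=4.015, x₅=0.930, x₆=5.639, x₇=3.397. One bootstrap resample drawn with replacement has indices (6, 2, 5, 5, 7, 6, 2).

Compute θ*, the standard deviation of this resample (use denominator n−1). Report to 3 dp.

Resample values: 5.639, 2.048, 0.930, 0.930, 3.397, 5.639, 2.048.
Mean = 2.9473; sum of squared deviations = 24.4492
s² = 24.4492 / 6 = 4.0749
s = √4.0749 = 2.019

θ* = 2.019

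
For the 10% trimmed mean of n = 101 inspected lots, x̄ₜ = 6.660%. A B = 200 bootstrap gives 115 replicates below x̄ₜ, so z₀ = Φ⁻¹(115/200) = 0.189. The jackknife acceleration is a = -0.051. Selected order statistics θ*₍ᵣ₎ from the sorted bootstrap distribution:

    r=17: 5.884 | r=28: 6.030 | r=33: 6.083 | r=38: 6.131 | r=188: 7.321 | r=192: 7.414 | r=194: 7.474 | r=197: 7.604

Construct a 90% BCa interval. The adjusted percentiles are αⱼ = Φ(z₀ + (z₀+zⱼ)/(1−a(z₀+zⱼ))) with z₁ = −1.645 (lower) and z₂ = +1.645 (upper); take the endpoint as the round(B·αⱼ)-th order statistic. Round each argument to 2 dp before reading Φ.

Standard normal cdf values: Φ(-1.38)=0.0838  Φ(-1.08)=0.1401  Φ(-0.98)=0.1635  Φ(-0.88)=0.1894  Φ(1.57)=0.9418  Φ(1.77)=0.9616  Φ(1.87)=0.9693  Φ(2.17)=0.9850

(5.884, 7.474)

Lower: z₀ + z₁ = 0.189 + (-1.645) = -1.456; 1 − a(z₀+z₁) = 1 − (-0.051)(-1.456) = 0.9257; argument = 0.189 + (-1.456)/0.9257 = -1.3838 → -1.38.
α₁ = Φ(-1.38) = 0.0838; rank = round(200 × 0.0838) = 17; θ*₍17₎ = 5.884.
Upper: z₀ + z₂ = 1.834; 1 − a(z₀+z₂) = 1.0935; argument = 1.8661 → 1.87; α₂ = 0.9693; rank = 194; θ*₍194₎ = 7.474.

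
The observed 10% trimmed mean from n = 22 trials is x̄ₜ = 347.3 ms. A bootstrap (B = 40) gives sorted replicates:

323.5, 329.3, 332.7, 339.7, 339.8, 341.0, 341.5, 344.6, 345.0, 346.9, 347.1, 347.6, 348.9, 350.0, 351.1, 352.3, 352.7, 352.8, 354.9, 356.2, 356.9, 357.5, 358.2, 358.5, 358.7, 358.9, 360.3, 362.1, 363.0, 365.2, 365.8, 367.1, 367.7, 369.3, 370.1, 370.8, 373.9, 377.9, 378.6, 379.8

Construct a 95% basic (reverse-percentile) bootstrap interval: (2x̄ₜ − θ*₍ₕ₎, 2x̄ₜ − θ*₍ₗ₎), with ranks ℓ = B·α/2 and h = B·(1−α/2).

(316.0, 371.1)

Percentile endpoints at ranks 1 and 39: θ*₍1₎ = 323.5, θ*₍39₎ = 378.6.
Basic interval reflects these around x̄ₜ:
  lower = 2 × 347.3 − 378.6 = 316.0
  upper = 2 × 347.3 − 323.5 = 371.1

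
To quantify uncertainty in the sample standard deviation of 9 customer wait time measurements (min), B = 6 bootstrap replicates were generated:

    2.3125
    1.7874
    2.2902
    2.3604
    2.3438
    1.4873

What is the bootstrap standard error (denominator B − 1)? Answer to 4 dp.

Bootstrap SE is the standard deviation of the 6 replicate standard deviations.
Mean of replicates: (2.3125 + 1.7874 + 2.2902 + 2.3604 + 2.3438 + 1.4873) / 6 = 12.58160 / 6 = 2.09693
Sum of squared deviations: (+0.21557)² + (−0.30953)² + (+0.19327)² + (+0.26347)² + (+0.24687)² + (−0.60963)² = 0.68164
Variance = 0.68164 / 5 = 0.13633
SE* = √0.13633

SE* = 0.3692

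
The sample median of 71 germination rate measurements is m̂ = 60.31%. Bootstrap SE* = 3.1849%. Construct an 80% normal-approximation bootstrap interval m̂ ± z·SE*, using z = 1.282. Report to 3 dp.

Margin = 1.282 × 3.1849 = 4.0830
Interval: 60.31 ± 4.0830

(56.227, 64.393)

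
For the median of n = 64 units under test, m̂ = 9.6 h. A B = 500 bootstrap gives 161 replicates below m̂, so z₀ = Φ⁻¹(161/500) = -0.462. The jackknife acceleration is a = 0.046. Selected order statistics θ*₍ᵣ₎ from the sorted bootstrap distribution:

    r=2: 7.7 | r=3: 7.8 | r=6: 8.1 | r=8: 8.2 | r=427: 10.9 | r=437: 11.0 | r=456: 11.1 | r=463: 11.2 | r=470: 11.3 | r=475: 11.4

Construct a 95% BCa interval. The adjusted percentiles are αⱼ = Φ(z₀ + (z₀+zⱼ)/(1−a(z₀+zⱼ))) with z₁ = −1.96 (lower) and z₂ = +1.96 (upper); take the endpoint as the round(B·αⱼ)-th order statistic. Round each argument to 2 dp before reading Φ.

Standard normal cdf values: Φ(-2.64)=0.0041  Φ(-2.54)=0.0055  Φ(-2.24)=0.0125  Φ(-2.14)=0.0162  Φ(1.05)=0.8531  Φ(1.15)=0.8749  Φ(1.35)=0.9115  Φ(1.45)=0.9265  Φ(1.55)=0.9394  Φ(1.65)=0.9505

Lower: z₀ + z₁ = -0.462 + (-1.960) = -2.422; 1 − a(z₀+z₁) = 1 − (0.046)(-2.422) = 1.1114; argument = -0.462 + (-2.422)/1.1114 = -2.6412 → -2.64.
α₁ = Φ(-2.64) = 0.0041; rank = round(500 × 0.0041) = 2; θ*₍2₎ = 7.7.
Upper: z₀ + z₂ = 1.498; 1 − a(z₀+z₂) = 0.9311; argument = 1.1469 → 1.15; α₂ = 0.8749; rank = 437; θ*₍437₎ = 11.0.

(7.7, 11.0)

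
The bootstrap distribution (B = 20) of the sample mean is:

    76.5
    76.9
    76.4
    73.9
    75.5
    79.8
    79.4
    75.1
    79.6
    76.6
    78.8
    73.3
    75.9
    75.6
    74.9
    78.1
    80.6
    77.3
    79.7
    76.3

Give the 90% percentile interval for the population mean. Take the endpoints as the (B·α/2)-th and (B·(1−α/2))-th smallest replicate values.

(73.3, 79.8)

Sorted replicates: 73.3, 73.9, 74.9, 75.1, 75.5, 75.6, 75.9, 76.3, 76.4, 76.5, 76.6, 76.9, 77.3, 78.1, 78.8, 79.4, 79.6, 79.7, 79.8, 80.6
α = 0.10; lower rank = 20 × 0.050 = 1; upper rank = 20 × 0.950 = 19.
The 1st smallest replicate is 73.3; the 19th is 79.8.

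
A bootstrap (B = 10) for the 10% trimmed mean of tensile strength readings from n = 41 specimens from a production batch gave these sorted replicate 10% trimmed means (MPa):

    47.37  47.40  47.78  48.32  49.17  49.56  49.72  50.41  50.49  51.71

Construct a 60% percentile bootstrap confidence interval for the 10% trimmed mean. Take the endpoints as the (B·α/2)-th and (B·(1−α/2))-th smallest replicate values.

α = 0.40; lower rank = 10 × 0.200 = 2; upper rank = 10 × 0.800 = 8.
The 2nd smallest replicate is 47.40; the 8th is 50.41.

(47.40, 50.41)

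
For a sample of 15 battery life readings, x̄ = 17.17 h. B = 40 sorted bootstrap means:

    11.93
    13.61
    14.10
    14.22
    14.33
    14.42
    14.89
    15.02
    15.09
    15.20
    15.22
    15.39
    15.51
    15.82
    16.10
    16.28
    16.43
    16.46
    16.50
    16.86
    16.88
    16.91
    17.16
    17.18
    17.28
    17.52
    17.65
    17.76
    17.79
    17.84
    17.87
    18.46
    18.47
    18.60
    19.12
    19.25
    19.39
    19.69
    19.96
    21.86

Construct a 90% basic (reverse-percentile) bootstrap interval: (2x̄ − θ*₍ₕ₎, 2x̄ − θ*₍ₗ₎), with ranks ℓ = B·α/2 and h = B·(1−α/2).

(14.65, 20.73)

Percentile endpoints at ranks 2 and 38: θ*₍2₎ = 13.61, θ*₍38₎ = 19.69.
Basic interval reflects these around x̄:
  lower = 2 × 17.17 − 19.69 = 14.65
  upper = 2 × 17.17 − 13.61 = 20.73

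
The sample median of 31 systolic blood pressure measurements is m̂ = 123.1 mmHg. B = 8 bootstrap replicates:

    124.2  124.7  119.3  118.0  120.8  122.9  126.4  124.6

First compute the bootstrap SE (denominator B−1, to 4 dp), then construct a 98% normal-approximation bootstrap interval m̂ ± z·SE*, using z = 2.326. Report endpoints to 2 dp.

Mean of replicates = 122.6125; sum of squared deviations = 60.7888; SE* = √(60.7888/7) = 2.9469
Margin = 2.326 × 2.9469 = 6.854
Interval: 123.1 ± 6.854

(116.25, 129.95)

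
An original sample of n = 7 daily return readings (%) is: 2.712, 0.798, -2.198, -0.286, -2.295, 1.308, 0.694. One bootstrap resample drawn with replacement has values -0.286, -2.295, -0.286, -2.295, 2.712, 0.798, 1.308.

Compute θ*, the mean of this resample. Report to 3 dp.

Mean = ((-0.286) + (-2.295) + (-0.286) + (-2.295) + 2.712 + 0.798 + 1.308) / 7 = -0.3440 / 7 = -0.049

θ* = -0.049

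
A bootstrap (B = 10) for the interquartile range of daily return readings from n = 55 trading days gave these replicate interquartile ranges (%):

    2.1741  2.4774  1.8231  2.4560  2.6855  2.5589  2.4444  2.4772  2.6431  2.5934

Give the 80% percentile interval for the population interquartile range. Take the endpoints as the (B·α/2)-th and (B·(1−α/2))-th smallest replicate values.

Sorted replicates: 1.8231, 2.1741, 2.4444, 2.4560, 2.4772, 2.4774, 2.5589, 2.5934, 2.6431, 2.6855
α = 0.20; lower rank = 10 × 0.100 = 1; upper rank = 10 × 0.900 = 9.
The 1st smallest replicate is 1.8231; the 9th is 2.6431.

(1.8231, 2.6431)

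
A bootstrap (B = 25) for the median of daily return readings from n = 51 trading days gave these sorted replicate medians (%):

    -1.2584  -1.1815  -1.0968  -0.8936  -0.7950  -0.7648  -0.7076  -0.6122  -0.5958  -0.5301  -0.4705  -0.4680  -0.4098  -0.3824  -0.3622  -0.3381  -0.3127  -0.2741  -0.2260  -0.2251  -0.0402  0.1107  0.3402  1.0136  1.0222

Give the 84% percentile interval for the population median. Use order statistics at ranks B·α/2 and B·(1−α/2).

α = 0.16; lower rank = 25 × 0.080 = 2; upper rank = 25 × 0.920 = 23.
The 2nd smallest replicate is -1.1815; the 23rd is 0.3402.

(-1.1815, 0.3402)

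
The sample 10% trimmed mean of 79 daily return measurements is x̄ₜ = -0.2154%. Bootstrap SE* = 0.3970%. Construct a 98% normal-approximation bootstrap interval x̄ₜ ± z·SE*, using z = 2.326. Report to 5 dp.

Margin = 2.326 × 0.3970 = 0.923422
Interval: -0.2154 ± 0.923422

(-1.13882, 0.70802)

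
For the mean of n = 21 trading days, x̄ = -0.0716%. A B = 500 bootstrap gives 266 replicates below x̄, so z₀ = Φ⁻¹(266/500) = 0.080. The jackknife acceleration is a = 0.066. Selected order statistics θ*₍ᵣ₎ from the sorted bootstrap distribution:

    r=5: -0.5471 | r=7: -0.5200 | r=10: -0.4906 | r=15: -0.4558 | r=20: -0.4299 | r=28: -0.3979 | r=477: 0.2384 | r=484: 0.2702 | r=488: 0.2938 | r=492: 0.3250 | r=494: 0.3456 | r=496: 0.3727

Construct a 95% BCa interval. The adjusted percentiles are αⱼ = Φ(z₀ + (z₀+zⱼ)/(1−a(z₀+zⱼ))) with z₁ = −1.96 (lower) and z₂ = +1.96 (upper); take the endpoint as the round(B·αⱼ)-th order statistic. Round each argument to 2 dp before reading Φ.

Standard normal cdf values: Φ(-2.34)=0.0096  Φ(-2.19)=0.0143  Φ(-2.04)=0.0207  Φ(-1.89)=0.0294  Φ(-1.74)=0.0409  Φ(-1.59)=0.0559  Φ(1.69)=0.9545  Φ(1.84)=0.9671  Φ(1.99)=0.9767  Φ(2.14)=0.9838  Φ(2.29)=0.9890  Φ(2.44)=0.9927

(-0.3979, 0.3727)

Lower: z₀ + z₁ = 0.080 + (-1.960) = -1.880; 1 − a(z₀+z₁) = 1 − (0.066)(-1.880) = 1.1241; argument = 0.080 + (-1.880)/1.1241 = -1.5925 → -1.59.
α₁ = Φ(-1.59) = 0.0559; rank = round(500 × 0.0559) = 28; θ*₍28₎ = -0.3979.
Upper: z₀ + z₂ = 2.040; 1 − a(z₀+z₂) = 0.8654; argument = 2.4374 → 2.44; α₂ = 0.9927; rank = 496; θ*₍496₎ = 0.3727.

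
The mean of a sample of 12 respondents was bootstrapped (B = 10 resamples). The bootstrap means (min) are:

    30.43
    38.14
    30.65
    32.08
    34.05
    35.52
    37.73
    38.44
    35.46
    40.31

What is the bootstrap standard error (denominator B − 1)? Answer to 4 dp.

SE* = 3.4363

Bootstrap SE is the standard deviation of the 10 replicate means.
Mean of replicates: (30.43 + 38.14 + 30.65 + 32.08 + 34.05 + 35.52 + 37.73 + 38.44 + 35.46 + 40.31) / 10 = 352.81000 / 10 = 35.28100
Sum of squared deviations: (−4.85100)² + (+2.85900)² + (−4.63100)² + (−3.20100)² + (−1.23100)² + (+0.23900)² + (+2.44900)² + (+3.15900)² + (+0.17900)² + (+5.02900)² = 106.27089
Variance = 106.27089 / 9 = 11.80788
SE* = √11.80788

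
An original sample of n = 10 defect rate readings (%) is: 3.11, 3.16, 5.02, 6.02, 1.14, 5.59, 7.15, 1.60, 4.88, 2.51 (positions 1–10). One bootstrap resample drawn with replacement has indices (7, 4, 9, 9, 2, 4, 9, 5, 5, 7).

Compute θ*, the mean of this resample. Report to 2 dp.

Resample values: 7.15, 6.02, 4.88, 4.88, 3.16, 6.02, 4.88, 1.14, 1.14, 7.15.
Mean = (7.15 + 6.02 + 4.88 + 4.88 + 3.16 + 6.02 + 4.88 + 1.14 + 1.14 + 7.15) / 10 = 46.420 / 10 = 4.64

θ* = 4.64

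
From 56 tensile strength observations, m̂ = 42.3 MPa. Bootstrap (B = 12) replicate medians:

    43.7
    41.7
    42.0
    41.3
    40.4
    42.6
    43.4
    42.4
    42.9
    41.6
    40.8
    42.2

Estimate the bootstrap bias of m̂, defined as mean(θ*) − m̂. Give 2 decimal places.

mean(θ*) = (43.7 + 41.7 + 42.0 + 41.3 + 40.4 + 42.6 + 43.4 + 42.4 + 42.9 + 41.6 + 40.8 + 42.2) / 12 = 42.083
bias = 42.083 − 42.3

bias = −0.22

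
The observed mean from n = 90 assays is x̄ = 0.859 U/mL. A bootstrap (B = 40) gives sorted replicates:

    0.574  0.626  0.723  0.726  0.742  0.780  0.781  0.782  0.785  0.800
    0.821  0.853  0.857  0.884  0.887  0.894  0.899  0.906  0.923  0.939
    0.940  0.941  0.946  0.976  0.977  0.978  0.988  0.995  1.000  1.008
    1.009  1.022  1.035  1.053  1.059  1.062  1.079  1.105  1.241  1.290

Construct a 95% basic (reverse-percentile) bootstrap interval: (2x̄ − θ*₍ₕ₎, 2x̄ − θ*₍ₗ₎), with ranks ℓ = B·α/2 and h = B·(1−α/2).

Percentile endpoints at ranks 1 and 39: θ*₍1₎ = 0.574, θ*₍39₎ = 1.241.
Basic interval reflects these around x̄:
  lower = 2 × 0.859 − 1.241 = 0.477
  upper = 2 × 0.859 − 0.574 = 1.144

(0.477, 1.144)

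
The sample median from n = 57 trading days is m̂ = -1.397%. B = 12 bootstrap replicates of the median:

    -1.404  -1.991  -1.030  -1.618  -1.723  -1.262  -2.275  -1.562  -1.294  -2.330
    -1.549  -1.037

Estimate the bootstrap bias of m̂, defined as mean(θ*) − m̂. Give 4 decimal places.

bias = −0.1926

mean(θ*) = ((-1.404) + (-1.991) + (-1.030) + (-1.618) + (-1.723) + (-1.262) + (-2.275) + (-1.562) + (-1.294) + (-2.330) + (-1.549) + (-1.037)) / 12 = -1.58958
bias = -1.58958 − -1.397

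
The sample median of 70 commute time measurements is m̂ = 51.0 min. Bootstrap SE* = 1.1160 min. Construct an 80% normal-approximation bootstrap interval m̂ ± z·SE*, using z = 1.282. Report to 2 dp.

Margin = 1.282 × 1.1160 = 1.431
Interval: 51.0 ± 1.431

(49.57, 52.43)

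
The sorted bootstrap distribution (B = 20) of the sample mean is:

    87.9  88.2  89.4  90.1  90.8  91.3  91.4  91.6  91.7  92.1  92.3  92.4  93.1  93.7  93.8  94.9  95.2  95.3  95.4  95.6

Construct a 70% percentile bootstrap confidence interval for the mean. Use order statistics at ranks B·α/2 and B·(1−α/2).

(89.4, 95.2)

α = 0.30; lower rank = 20 × 0.150 = 3; upper rank = 20 × 0.850 = 17.
The 3rd smallest replicate is 89.4; the 17th is 95.2.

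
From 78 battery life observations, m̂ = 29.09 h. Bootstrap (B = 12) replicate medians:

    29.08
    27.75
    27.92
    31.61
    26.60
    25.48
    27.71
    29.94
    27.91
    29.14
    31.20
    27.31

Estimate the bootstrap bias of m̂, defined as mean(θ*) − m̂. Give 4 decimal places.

mean(θ*) = (29.08 + 27.75 + 27.92 + 31.61 + 26.60 + 25.48 + 27.71 + 29.94 + 27.91 + 29.14 + 31.20 + 27.31) / 12 = 28.47083
bias = 28.47083 − 29.09

bias = −0.6192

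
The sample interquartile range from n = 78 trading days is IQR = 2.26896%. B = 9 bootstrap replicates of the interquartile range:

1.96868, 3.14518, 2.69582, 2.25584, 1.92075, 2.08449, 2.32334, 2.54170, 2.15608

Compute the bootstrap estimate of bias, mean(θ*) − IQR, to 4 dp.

mean(θ*) = (1.96868 + 3.14518 + 2.69582 + 2.25584 + 1.92075 + 2.08449 + 2.32334 + 2.54170 + 2.15608) / 9 = 2.34354
bias = 2.34354 − 2.26896

bias = +0.0746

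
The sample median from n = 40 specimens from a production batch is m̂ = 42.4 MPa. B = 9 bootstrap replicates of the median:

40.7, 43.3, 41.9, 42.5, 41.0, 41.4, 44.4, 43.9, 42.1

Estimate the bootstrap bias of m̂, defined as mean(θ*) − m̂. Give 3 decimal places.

mean(θ*) = (40.7 + 43.3 + 41.9 + 42.5 + 41.0 + 41.4 + 44.4 + 43.9 + 42.1) / 9 = 42.3556
bias = 42.3556 − 42.4

bias = −0.044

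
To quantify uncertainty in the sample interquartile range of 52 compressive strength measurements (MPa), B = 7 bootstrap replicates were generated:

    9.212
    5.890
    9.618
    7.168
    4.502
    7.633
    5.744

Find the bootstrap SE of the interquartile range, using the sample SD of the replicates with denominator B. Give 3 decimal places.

SE* = 1.738

Bootstrap SE is the standard deviation of the 7 replicate interquartile ranges.
Mean of replicates: (9.212 + 5.890 + 9.618 + 7.168 + 4.502 + 7.633 + 5.744) / 7 = 49.7670 / 7 = 7.1096
Sum of squared deviations: (+2.1024)² + (−1.2196)² + (+2.5084)² + (+0.0584)² + (−2.6076)² + (+0.5234)² + (−1.3656)² = 21.1414
Variance = 21.1414 / 7 = 3.0202
SE* = √3.0202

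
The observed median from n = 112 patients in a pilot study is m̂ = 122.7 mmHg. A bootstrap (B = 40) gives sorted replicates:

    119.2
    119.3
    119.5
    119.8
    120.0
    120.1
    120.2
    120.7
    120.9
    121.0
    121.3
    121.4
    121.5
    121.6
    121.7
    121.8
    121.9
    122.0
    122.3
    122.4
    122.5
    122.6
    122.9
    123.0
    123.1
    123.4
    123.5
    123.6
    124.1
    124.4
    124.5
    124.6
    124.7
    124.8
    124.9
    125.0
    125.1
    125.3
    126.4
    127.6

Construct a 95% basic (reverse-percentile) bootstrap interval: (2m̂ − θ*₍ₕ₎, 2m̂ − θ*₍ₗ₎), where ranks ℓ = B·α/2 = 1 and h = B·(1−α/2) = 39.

(119.0, 126.2)

Percentile endpoints at ranks 1 and 39: θ*₍1₎ = 119.2, θ*₍39₎ = 126.4.
Basic interval reflects these around m̂:
  lower = 2 × 122.7 − 126.4 = 119.0
  upper = 2 × 122.7 − 119.2 = 126.2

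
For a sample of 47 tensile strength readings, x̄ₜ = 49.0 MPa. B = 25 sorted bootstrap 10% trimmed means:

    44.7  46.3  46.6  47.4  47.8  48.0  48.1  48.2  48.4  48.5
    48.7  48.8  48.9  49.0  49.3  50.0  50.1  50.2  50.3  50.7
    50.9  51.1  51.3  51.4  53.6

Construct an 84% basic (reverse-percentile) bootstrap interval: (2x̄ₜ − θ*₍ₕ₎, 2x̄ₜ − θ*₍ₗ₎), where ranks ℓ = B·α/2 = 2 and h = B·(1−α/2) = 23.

(46.7, 51.7)

Percentile endpoints at ranks 2 and 23: θ*₍2₎ = 46.3, θ*₍23₎ = 51.3.
Basic interval reflects these around x̄ₜ:
  lower = 2 × 49.0 − 51.3 = 46.7
  upper = 2 × 49.0 − 46.3 = 51.7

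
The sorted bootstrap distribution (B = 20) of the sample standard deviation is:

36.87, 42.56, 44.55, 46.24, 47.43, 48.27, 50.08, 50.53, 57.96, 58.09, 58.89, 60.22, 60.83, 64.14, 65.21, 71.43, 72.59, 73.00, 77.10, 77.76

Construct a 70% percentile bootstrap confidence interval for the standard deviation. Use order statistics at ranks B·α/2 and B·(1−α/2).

α = 0.30; lower rank = 20 × 0.150 = 3; upper rank = 20 × 0.850 = 17.
The 3rd smallest replicate is 44.55; the 17th is 72.59.

(44.55, 72.59)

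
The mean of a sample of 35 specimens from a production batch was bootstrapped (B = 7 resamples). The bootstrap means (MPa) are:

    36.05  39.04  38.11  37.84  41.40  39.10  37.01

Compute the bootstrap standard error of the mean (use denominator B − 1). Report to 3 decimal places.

SE* = 1.720

Bootstrap SE is the standard deviation of the 7 replicate means.
Mean of replicates: (36.05 + 39.04 + 38.11 + 37.84 + 41.40 + 39.10 + 37.01) / 7 = 268.5500 / 7 = 38.3643
Sum of squared deviations: (−2.3143)² + (+0.6757)² + (−0.2543)² + (−0.5243)² + (+3.0357)² + (+0.7357)² + (−1.3543)² = 17.7430
Variance = 17.7430 / 6 = 2.9572
SE* = √2.9572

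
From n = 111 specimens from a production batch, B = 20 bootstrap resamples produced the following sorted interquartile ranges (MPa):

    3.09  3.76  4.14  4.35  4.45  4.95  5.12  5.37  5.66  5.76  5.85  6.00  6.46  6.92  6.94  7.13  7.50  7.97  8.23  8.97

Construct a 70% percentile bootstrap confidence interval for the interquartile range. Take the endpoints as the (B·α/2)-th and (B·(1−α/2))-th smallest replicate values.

α = 0.30; lower rank = 20 × 0.150 = 3; upper rank = 20 × 0.850 = 17.
The 3rd smallest replicate is 4.14; the 17th is 7.50.

(4.14, 7.50)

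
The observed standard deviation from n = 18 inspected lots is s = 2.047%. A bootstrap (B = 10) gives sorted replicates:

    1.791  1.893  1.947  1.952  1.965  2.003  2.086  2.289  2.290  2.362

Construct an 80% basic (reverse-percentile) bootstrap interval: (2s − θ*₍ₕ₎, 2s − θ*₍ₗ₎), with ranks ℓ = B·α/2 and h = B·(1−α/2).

Percentile endpoints at ranks 1 and 9: θ*₍1₎ = 1.791, θ*₍9₎ = 2.290.
Basic interval reflects these around s:
  lower = 2 × 2.047 − 2.290 = 1.804
  upper = 2 × 2.047 − 1.791 = 2.303

(1.804, 2.303)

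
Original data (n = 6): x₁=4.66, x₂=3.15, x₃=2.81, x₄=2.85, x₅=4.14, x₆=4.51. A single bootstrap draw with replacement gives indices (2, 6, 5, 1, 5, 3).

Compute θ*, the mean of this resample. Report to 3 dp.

θ* = 3.902

Resample values: 3.15, 4.51, 4.14, 4.66, 4.14, 2.81.
Mean = (3.15 + 4.51 + 4.14 + 4.66 + 4.14 + 2.81) / 6 = 23.410 / 6 = 3.902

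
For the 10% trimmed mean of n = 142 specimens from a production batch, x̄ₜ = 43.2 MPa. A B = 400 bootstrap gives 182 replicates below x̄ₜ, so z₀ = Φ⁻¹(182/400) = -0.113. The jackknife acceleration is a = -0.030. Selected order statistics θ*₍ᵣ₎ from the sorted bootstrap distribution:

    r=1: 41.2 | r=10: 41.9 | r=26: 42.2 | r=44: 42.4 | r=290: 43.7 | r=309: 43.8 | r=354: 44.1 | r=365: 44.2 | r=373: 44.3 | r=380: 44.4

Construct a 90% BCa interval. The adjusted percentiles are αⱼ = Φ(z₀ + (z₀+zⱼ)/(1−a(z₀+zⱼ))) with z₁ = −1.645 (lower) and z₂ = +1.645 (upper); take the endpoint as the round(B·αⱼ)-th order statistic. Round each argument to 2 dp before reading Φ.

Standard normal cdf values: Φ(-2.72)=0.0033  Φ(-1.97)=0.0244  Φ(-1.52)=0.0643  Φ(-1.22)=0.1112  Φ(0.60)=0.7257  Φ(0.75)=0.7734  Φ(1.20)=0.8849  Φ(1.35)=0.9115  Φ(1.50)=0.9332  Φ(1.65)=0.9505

Lower: z₀ + z₁ = -0.113 + (-1.645) = -1.758; 1 − a(z₀+z₁) = 1 − (-0.030)(-1.758) = 0.9473; argument = -0.113 + (-1.758)/0.9473 = -1.9689 → -1.97.
α₁ = Φ(-1.97) = 0.0244; rank = round(400 × 0.0244) = 10; θ*₍10₎ = 41.9.
Upper: z₀ + z₂ = 1.532; 1 − a(z₀+z₂) = 1.0460; argument = 1.3517 → 1.35; α₂ = 0.9115; rank = 365; θ*₍365₎ = 44.2.

(41.9, 44.2)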